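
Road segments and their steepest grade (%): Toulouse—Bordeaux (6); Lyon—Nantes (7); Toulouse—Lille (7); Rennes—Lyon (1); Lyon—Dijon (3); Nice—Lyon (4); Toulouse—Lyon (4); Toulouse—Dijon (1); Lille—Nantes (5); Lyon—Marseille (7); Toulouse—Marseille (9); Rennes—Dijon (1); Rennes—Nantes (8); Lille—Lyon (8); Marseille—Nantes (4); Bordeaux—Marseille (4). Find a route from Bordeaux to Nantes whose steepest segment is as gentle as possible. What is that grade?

4

A few of the Bordeaux→Nantes routes:
Bordeaux -> Toulouse -> Lyon -> Marseille -> Nantes: max(6, 4, 7, 4) = 7
Bordeaux -> Marseille -> Nantes: max(4, 4) = 4
Bordeaux -> Toulouse -> Lyon -> Nantes: max(6, 4, 7) = 7
Bordeaux -> Toulouse -> Dijon -> Lyon -> Nantes: max(6, 1, 3, 7) = 7
Bordeaux -> Toulouse -> Dijon -> Lyon -> Marseille -> Nantes: max(6, 1, 3, 7, 4) = 7
Bordeaux -> Toulouse -> Lille -> Nantes: max(6, 7, 5) = 7
The minimum achievable maximum is 4%.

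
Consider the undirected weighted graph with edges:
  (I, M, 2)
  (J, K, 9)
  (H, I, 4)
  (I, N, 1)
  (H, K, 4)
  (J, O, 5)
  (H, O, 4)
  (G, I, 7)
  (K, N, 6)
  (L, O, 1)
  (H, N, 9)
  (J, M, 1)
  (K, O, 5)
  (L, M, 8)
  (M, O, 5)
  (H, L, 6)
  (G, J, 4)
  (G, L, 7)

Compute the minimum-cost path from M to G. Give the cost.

5

Some routes from M to G:
M → J → O → L → G: 1 + 5 + 1 + 7 = 14
M → J → G: 1 + 4 = 5
M → I → G: 2 + 7 = 9
M → O → L → G: 5 + 1 + 7 = 13
Best route has total 5.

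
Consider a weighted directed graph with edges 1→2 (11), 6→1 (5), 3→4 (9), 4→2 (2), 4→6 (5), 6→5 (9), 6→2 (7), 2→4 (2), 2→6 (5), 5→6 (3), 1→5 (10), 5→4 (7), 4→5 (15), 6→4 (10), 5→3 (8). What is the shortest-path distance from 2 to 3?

22

Checking several routes:
2 → 4 → 6 → 1 → 5 → 3: 2 + 5 + 5 + 10 + 8 = 30
2 → 4 → 6 → 5 → 3: 2 + 5 + 9 + 8 = 24
2 → 6 → 5 → 3: 5 + 9 + 8 = 22
2 → 6 → 1 → 5 → 3: 5 + 5 + 10 + 8 = 28
2 → 4 → 5 → 3: 2 + 15 + 8 = 25
Best route has total 22.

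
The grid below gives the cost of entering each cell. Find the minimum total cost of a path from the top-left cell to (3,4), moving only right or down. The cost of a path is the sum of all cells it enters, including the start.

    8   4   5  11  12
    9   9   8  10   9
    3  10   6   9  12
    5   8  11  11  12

63

Cheapest: (0,0) → (0,1) → (0,2) → (1,2) → (2,2) → (2,3) → (3,3) → (3,4)
  8 + 4 + 5 + 8 + 6 + 9 + 11 + 12 = 63
(Top row then right column would cost 73.)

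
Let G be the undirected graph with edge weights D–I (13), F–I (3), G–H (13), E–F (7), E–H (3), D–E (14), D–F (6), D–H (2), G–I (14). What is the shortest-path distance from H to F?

Some routes from H to F:
H → E → F: 3 + 7 = 10
H → D → I → F: 2 + 13 + 3 = 18
H → D → F: 2 + 6 = 8
H → D → E → F: 2 + 14 + 7 = 23
Best route has total 8.

8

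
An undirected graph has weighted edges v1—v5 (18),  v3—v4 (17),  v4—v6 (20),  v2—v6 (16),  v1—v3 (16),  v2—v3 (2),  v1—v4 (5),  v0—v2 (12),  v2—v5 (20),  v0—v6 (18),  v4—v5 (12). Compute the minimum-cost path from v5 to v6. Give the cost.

Comparing a few candidate routes:
v5 -> v2 -> v6: 20 + 16 = 36
v5 -> v1 -> v4 -> v6: 18 + 5 + 20 = 43
v5 -> v4 -> v6: 12 + 20 = 32
Best route has total 32.

32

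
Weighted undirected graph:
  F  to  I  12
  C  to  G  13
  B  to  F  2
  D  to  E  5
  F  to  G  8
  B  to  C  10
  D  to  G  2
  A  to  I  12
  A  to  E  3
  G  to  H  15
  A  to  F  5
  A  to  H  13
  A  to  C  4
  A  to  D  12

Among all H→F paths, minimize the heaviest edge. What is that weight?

Comparing a few candidate routes:
H - A - E - D - G - F: max(13, 3, 5, 2, 8) = 13
H - A - C - B - F: max(13, 4, 10, 2) = 13
H - A - D - G - C - B - F: max(13, 12, 2, 13, 10, 2) = 13
H - A - I - F: max(13, 12, 12) = 13
H - A - E - D - G - C - B - F: max(13, 3, 5, 2, 13, 10, 2) = 13
H - A - C - G - F: max(13, 4, 13, 8) = 13
Best route has worst link 13.

13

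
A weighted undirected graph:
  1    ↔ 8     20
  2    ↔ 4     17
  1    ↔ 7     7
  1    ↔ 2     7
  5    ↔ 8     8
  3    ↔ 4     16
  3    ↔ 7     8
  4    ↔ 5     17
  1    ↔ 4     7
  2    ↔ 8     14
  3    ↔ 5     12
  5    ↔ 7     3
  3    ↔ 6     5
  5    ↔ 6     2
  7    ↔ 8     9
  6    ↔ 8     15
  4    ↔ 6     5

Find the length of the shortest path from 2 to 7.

14

Some routes from 2 to 7:
2 → 8 → 7: 14 + 9 = 23
2 → 1 → 7: 7 + 7 = 14
2 → 8 → 5 → 7: 14 + 8 + 3 = 25
2 → 1 → 4 → 6 → 5 → 7: 7 + 7 + 5 + 2 + 3 = 24
Best route has total 14.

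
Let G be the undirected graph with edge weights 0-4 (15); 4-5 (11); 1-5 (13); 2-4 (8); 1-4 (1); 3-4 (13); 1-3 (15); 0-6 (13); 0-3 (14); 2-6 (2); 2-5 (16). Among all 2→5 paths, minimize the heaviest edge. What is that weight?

Comparing a few candidate routes:
2→6→0→3→4→5: max(2, 13, 14, 13, 11) = 14
2→4→5: max(8, 11) = 11
2→6→0→3→4→1→5: max(2, 13, 14, 13, 1, 13) = 14
2→4→1→5: max(8, 1, 13) = 13
Smallest bottleneck: 11.

11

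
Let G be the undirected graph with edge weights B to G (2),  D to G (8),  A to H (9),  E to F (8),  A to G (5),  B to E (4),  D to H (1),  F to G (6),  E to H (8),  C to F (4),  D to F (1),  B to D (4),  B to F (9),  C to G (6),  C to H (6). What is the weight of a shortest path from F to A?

Some routes from F to A:
F → D → G → A: 1 + 8 + 5 = 14
F → G → A: 6 + 5 = 11
F → D → H → A: 1 + 1 + 9 = 11
F → D → B → G → A: 1 + 4 + 2 + 5 = 12
Shortest: 11.

11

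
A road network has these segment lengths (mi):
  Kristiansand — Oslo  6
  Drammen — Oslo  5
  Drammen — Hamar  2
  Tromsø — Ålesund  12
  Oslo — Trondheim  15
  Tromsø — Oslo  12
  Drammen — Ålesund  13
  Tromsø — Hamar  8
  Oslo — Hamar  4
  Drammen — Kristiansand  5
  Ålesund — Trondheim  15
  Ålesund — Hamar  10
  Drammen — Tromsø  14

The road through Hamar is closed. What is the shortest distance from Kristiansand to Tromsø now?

A few of the Kristiansand→Tromsø routes:
Kristiansand→Drammen→Oslo→Tromsø: 5 + 5 + 12 = 22
Kristiansand→Oslo→Tromsø: 6 + 12 = 18
Kristiansand→Drammen→Tromsø: 5 + 14 = 19
The minimum is 18 mi.

18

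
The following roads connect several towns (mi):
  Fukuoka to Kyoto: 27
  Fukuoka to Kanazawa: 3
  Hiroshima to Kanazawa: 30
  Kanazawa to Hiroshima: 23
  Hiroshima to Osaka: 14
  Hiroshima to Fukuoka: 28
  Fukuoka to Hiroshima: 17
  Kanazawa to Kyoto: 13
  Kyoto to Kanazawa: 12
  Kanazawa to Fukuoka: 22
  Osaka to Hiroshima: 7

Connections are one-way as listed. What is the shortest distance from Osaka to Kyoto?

50

Comparing a few candidate routes:
Osaka-Hiroshima-Fukuoka-Kyoto: 7 + 28 + 27 = 62
Osaka-Hiroshima-Kanazawa-Kyoto: 7 + 30 + 13 = 50
Osaka-Hiroshima-Fukuoka-Kanazawa-Kyoto: 7 + 28 + 3 + 13 = 51
Best route has total 50 mi.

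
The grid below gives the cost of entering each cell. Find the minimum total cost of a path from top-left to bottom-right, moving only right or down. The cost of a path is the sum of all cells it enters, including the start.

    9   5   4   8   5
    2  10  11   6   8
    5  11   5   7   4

Cheapest: (0,0) (0,1) (0,2) (0,3) (0,4) (1,4) (2,4)
  9 + 5 + 4 + 8 + 5 + 8 + 4 = 43

43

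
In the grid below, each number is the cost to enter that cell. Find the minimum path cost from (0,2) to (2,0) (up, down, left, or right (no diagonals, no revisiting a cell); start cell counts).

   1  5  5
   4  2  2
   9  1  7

19

Best path: (0,2) (1,2) (1,1) (2,1) (2,0)
Cost: 5 + 2 + 2 + 1 + 9 = 19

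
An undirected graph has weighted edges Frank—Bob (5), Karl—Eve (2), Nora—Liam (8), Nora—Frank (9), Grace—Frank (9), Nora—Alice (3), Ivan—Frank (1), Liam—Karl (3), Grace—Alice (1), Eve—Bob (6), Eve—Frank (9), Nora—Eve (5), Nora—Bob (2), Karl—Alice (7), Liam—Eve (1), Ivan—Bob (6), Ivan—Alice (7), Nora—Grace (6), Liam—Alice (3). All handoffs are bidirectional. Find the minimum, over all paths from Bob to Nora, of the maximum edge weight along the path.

2

A few of the Bob→Nora routes:
Bob-Eve-Karl-Liam-Alice-Grace-Nora: max(6, 2, 3, 3, 1, 6) = 6
Bob-Nora: max(2) = 2
Bob-Eve-Karl-Liam-Alice-Nora: max(6, 2, 3, 3, 3) = 6
Bob-Eve-Liam-Alice-Grace-Nora: max(6, 1, 3, 1, 6) = 6
Bob-Eve-Liam-Alice-Nora: max(6, 1, 3, 3) = 6
Smallest bottleneck: 2.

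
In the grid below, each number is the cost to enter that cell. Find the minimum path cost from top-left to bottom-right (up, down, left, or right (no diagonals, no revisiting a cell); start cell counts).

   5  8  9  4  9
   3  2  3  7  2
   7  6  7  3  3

25

One optimal route is (0,0) (1,0) (1,1) (1,2) (1,3) (1,4) (2,4).
Its cost is 5 + 3 + 2 + 3 + 7 + 2 + 3 = 25.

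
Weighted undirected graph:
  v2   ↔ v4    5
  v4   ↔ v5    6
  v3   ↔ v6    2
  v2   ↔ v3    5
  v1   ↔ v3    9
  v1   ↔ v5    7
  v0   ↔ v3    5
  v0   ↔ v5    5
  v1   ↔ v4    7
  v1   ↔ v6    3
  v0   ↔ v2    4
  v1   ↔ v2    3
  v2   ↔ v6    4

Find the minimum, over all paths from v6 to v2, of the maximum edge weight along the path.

3

Checking several routes:
v6 - v3 - v0 - v5 - v4 - v2: max(2, 5, 5, 6, 5) = 6
v6 - v3 - v0 - v2: max(2, 5, 4) = 5
v6 - v2: max(4) = 4
v6 - v1 - v2: max(3, 3) = 3
v6 - v1 - v5 - v4 - v2: max(3, 7, 6, 5) = 7
v6 - v3 - v2: max(2, 5) = 5
Best route has worst link 3.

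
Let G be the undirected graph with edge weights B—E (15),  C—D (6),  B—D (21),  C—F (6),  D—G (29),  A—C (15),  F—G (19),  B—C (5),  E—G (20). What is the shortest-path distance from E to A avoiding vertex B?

Candidate routes:
E-G-F-C-A: 20 + 19 + 6 + 15 = 60
E-G-D-C-A: 20 + 29 + 6 + 15 = 70
The minimum is 60.

60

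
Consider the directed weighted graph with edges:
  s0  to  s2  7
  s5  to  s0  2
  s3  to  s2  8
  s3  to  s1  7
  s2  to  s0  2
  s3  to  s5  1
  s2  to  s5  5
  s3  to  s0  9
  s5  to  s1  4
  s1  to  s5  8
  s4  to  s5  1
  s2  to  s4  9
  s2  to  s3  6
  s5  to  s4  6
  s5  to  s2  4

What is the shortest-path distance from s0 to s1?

Paths from s0 to s1:
s0 → s2 → s3 → s5 → s1: 7 + 6 + 1 + 4 = 18
s0 → s2 → s4 → s5 → s1: 7 + 9 + 1 + 4 = 21
s0 → s2 → s5 → s1: 7 + 5 + 4 = 16
s0 → s2 → s3 → s1: 7 + 6 + 7 = 20
The minimum is 16.

16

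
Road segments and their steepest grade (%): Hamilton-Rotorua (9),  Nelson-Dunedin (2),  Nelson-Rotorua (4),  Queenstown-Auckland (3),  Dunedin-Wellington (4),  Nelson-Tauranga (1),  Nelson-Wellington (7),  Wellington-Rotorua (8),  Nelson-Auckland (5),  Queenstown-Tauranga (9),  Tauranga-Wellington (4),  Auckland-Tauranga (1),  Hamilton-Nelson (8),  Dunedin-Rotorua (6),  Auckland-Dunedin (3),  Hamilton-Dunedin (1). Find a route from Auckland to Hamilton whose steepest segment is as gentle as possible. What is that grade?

2

A few of the Auckland→Hamilton routes:
Auckland -> Tauranga -> Wellington -> Dunedin -> Hamilton: max(1, 4, 4, 1) = 4
Auckland -> Dunedin -> Hamilton: max(3, 1) = 3
Auckland -> Tauranga -> Nelson -> Dunedin -> Hamilton: max(1, 1, 2, 1) = 2
The minimum achievable maximum is 2%.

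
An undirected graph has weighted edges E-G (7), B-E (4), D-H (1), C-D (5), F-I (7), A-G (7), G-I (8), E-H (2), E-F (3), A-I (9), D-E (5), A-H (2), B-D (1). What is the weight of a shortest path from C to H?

6

Checking several routes:
C -> D -> H: 5 + 1 = 6
C -> D -> E -> H: 5 + 5 + 2 = 12
C -> D -> B -> E -> H: 5 + 1 + 4 + 2 = 12
Shortest: 6.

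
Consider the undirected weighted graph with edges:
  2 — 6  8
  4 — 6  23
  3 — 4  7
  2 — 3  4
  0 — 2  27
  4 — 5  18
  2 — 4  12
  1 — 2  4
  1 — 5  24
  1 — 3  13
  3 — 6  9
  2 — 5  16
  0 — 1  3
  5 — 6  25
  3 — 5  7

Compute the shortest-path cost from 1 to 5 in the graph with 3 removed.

Checking several routes:
1→5: 24
1→2→5: 4 + 16 = 20
1→2→4→5: 4 + 12 + 18 = 34
Shortest: 20.

20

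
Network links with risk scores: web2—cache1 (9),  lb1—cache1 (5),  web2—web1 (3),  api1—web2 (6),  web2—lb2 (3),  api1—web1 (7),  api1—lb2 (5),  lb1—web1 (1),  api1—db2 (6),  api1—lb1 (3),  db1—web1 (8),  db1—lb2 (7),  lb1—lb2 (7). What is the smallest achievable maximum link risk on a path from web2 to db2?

6

A few of the web2→db2 routes:
web2→api1→db2: max(6, 6) = 6
web2→web1→lb1→api1→db2: max(3, 1, 3, 6) = 6
web2→lb2→api1→db2: max(3, 5, 6) = 6
The minimum achievable maximum is 6.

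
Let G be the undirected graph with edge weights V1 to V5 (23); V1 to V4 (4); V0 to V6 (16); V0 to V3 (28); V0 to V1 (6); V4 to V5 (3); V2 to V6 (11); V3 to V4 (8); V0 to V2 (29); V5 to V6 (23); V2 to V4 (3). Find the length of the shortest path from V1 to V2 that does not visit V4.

33

Paths from V1 to V2 avoiding V4:
V1 - V0 - V6 - V2: 6 + 16 + 11 = 33
V1 - V5 - V6 - V0 - V2: 23 + 23 + 16 + 29 = 91
V1 - V5 - V6 - V2: 23 + 23 + 11 = 57
V1 - V0 - V2: 6 + 29 = 35
The minimum is 33.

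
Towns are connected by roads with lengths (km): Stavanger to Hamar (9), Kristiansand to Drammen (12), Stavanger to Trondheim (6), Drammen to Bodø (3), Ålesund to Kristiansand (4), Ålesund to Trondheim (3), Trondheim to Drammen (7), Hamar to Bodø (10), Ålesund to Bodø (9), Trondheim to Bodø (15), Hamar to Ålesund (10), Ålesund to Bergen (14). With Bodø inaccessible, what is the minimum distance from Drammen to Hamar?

20

Routes from Drammen to Hamar avoiding Bodø:
Drammen → Trondheim → Ålesund → Hamar: 7 + 3 + 10 = 20
Drammen → Kristiansand → Ålesund → Trondheim → Stavanger → Hamar: 12 + 4 + 3 + 6 + 9 = 34
Drammen → Trondheim → Stavanger → Hamar: 7 + 6 + 9 = 22
Drammen → Kristiansand → Ålesund → Hamar: 12 + 4 + 10 = 26
Best route has total 20 km.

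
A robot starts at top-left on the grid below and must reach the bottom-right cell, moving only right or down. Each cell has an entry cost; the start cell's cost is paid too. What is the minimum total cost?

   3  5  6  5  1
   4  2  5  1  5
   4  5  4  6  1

Best path: r0c0 -> r1c0 -> r1c1 -> r1c2 -> r1c3 -> r1c4 -> r2c4
Cost: 3 + 4 + 2 + 5 + 1 + 5 + 1 = 21
(Top row then right column would cost 26.)

21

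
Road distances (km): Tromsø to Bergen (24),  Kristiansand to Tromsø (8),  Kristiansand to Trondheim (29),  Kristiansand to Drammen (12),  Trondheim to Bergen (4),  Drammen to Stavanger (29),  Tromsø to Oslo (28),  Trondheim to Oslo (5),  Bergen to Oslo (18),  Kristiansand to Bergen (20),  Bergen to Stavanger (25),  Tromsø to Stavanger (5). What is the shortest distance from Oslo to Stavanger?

Comparing a few candidate routes:
Oslo-Trondheim-Kristiansand-Tromsø-Stavanger: 5 + 29 + 8 + 5 = 47
Oslo-Bergen-Stavanger: 18 + 25 = 43
Oslo-Trondheim-Bergen-Kristiansand-Tromsø-Stavanger: 5 + 4 + 20 + 8 + 5 = 42
Oslo-Trondheim-Bergen-Stavanger: 5 + 4 + 25 = 34
Oslo-Trondheim-Bergen-Tromsø-Stavanger: 5 + 4 + 24 + 5 = 38
Oslo-Tromsø-Stavanger: 28 + 5 = 33
The minimum is 33 km.

33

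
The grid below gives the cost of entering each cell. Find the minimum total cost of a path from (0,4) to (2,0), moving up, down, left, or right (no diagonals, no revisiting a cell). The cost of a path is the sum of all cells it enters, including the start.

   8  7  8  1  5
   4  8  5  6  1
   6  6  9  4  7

Cheapest: [0,4] → [0,3] → [1,3] → [1,2] → [1,1] → [1,0] → [2,0]
  5 + 1 + 6 + 5 + 8 + 4 + 6 = 35

35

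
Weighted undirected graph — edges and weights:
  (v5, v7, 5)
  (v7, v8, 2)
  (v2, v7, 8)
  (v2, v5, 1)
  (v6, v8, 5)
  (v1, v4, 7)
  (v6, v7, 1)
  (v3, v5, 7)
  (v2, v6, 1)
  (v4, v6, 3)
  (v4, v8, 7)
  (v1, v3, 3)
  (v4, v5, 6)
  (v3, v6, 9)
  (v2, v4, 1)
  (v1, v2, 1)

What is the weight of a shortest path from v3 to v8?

8

Checking several routes:
v3→v1→v2→v4→v8: 3 + 1 + 1 + 7 = 12
v3→v1→v2→v6→v7→v8: 3 + 1 + 1 + 1 + 2 = 8
v3→v6→v7→v8: 9 + 1 + 2 = 12
v3→v1→v2→v5→v7→v8: 3 + 1 + 1 + 5 + 2 = 12
v3→v1→v2→v4→v6→v7→v8: 3 + 1 + 1 + 3 + 1 + 2 = 11
v3→v1→v2→v6→v8: 3 + 1 + 1 + 5 = 10
Best route has total 8.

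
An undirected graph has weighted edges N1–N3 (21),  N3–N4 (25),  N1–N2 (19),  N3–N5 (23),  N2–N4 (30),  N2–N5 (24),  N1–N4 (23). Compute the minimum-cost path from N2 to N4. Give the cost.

Some routes from N2 to N4:
N2 → N1 → N3 → N4: 19 + 21 + 25 = 65
N2 → N5 → N3 → N4: 24 + 23 + 25 = 72
N2 → N4: 30
N2 → N1 → N4: 19 + 23 = 42
Shortest: 30.

30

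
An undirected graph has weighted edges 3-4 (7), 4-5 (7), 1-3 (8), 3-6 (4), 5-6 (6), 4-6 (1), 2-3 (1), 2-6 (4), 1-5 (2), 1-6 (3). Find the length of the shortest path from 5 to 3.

A few of the 5→3 routes:
5 - 1 - 6 - 2 - 3: 2 + 3 + 4 + 1 = 10
5 - 1 - 6 - 3: 2 + 3 + 4 = 9
5 - 4 - 6 - 3: 7 + 1 + 4 = 12
5 - 6 - 2 - 3: 6 + 4 + 1 = 11
5 - 1 - 3: 2 + 8 = 10
5 - 6 - 3: 6 + 4 = 10
Shortest: 9.

9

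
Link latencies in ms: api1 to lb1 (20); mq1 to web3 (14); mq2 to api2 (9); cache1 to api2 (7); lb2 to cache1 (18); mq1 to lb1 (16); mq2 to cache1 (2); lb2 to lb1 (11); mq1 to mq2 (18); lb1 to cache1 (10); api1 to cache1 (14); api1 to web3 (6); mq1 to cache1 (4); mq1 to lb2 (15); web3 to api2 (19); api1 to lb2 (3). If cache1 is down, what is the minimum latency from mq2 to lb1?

A few of the mq2→lb1 routes:
mq2 - mq1 - lb2 - api1 - lb1: 18 + 15 + 3 + 20 = 56
mq2 - mq1 - lb2 - lb1: 18 + 15 + 11 = 44
mq2 - mq1 - web3 - api1 - lb2 - lb1: 18 + 14 + 6 + 3 + 11 = 52
mq2 - api2 - web3 - api1 - lb2 - lb1: 9 + 19 + 6 + 3 + 11 = 48
mq2 - mq1 - lb1: 18 + 16 = 34
mq2 - api2 - web3 - api1 - lb1: 9 + 19 + 6 + 20 = 54
The minimum is 34 ms.

34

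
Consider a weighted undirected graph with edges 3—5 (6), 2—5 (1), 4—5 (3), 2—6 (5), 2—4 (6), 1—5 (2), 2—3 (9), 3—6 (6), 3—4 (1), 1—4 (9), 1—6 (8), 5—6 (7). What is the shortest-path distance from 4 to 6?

Some routes from 4 to 6:
4-3-6: 1 + 6 = 7
4-2-6: 6 + 5 = 11
4-5-2-6: 3 + 1 + 5 = 9
4-5-6: 3 + 7 = 10
The minimum is 7.

7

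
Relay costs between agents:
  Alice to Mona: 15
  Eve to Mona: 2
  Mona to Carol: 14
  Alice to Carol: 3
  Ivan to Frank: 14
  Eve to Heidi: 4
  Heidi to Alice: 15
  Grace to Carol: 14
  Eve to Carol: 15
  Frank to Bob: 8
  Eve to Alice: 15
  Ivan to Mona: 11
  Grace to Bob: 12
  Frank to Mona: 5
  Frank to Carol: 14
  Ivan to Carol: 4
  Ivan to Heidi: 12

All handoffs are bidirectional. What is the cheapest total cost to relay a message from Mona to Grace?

25

Some routes from Mona to Grace:
Mona -> Eve -> Carol -> Grace: 2 + 15 + 14 = 31
Mona -> Ivan -> Carol -> Grace: 11 + 4 + 14 = 29
Mona -> Alice -> Carol -> Grace: 15 + 3 + 14 = 32
Mona -> Frank -> Carol -> Grace: 5 + 14 + 14 = 33
Mona -> Carol -> Grace: 14 + 14 = 28
Mona -> Frank -> Bob -> Grace: 5 + 8 + 12 = 25
The minimum is 25.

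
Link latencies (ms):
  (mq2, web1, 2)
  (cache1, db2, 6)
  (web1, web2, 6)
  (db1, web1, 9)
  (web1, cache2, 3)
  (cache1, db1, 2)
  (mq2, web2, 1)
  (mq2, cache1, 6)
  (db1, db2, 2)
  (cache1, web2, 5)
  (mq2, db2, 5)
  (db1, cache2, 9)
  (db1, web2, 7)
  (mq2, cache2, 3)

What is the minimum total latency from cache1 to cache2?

A few of the cache1→cache2 routes:
cache1 -> web2 -> mq2 -> cache2: 5 + 1 + 3 = 9
cache1 -> mq2 -> web1 -> cache2: 6 + 2 + 3 = 11
cache1 -> mq2 -> cache2: 6 + 3 = 9
Shortest: 9 ms.

9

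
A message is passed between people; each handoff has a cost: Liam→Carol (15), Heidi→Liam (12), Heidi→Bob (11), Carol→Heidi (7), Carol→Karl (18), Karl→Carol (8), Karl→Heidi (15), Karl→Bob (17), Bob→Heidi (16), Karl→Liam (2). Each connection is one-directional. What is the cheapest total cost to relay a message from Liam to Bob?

33

Paths from Liam to Bob:
Liam -> Carol -> Karl -> Bob: 15 + 18 + 17 = 50
Liam -> Carol -> Heidi -> Bob: 15 + 7 + 11 = 33
Liam -> Carol -> Karl -> Heidi -> Bob: 15 + 18 + 15 + 11 = 59
The minimum is 33.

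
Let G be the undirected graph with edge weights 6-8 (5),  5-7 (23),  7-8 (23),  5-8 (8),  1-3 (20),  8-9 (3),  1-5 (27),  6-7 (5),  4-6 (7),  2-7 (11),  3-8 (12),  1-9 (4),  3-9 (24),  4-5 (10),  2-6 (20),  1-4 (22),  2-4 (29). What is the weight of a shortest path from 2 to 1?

Some routes from 2 to 1:
2 -> 7 -> 6 -> 8 -> 9 -> 1: 11 + 5 + 5 + 3 + 4 = 28
2 -> 6 -> 8 -> 9 -> 1: 20 + 5 + 3 + 4 = 32
2 -> 7 -> 6 -> 4 -> 1: 11 + 5 + 7 + 22 = 45
2 -> 7 -> 8 -> 9 -> 1: 11 + 23 + 3 + 4 = 41
The minimum is 28.

28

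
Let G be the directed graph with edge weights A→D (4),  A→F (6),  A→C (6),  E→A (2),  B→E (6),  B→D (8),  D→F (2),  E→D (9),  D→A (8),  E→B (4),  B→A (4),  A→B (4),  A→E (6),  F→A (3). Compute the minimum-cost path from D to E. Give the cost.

11

Comparing a few candidate routes:
D-F-A-E: 2 + 3 + 6 = 11
D-A-E: 8 + 6 = 14
D-F-A-B-E: 2 + 3 + 4 + 6 = 15
The minimum is 11.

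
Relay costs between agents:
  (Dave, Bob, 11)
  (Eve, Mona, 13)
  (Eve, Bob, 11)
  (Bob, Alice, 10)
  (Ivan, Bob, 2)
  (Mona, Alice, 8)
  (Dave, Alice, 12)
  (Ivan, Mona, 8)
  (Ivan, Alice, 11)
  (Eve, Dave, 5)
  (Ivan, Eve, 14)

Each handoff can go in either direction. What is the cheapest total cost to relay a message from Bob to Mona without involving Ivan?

18

Some routes from Bob to Mona avoiding Ivan:
Bob → Dave → Eve → Mona: 11 + 5 + 13 = 29
Bob → Eve → Mona: 11 + 13 = 24
Bob → Dave → Alice → Mona: 11 + 12 + 8 = 31
Bob → Alice → Mona: 10 + 8 = 18
The minimum is 18.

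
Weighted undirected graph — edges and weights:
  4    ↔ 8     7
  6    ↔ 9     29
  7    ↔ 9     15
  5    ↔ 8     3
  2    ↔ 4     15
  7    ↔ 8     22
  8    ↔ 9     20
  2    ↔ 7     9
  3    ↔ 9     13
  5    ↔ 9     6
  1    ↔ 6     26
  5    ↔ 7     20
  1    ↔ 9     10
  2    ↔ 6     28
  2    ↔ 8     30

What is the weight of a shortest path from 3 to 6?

Comparing a few candidate routes:
3 - 9 - 5 - 7 - 2 - 6: 13 + 6 + 20 + 9 + 28 = 76
3 - 9 - 7 - 2 - 6: 13 + 15 + 9 + 28 = 65
3 - 9 - 5 - 8 - 4 - 2 - 6: 13 + 6 + 3 + 7 + 15 + 28 = 72
3 - 9 - 6: 13 + 29 = 42
3 - 9 - 1 - 6: 13 + 10 + 26 = 49
Best route has total 42.

42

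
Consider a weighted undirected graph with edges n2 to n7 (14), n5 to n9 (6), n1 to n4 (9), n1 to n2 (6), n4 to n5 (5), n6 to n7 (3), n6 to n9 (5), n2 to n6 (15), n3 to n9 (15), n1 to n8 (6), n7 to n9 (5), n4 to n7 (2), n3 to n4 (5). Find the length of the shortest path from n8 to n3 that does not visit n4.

46

Checking several routes:
n8 - n1 - n2 - n7 - n9 - n3: 6 + 6 + 14 + 5 + 15 = 46
n8 - n1 - n2 - n6 - n9 - n3: 6 + 6 + 15 + 5 + 15 = 47
n8 - n1 - n2 - n7 - n6 - n9 - n3: 6 + 6 + 14 + 3 + 5 + 15 = 49
Best route has total 46.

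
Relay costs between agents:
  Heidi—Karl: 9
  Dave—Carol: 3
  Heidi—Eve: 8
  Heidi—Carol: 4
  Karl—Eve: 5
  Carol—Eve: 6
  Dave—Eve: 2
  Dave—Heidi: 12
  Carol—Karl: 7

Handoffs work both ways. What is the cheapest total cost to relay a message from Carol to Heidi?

4

Comparing a few candidate routes:
Carol→Karl→Heidi: 7 + 9 = 16
Carol→Eve→Heidi: 6 + 8 = 14
Carol→Heidi: 4
Carol→Dave→Heidi: 3 + 12 = 15
Carol→Dave→Eve→Karl→Heidi: 3 + 2 + 5 + 9 = 19
Carol→Dave→Eve→Heidi: 3 + 2 + 8 = 13
The minimum is 4.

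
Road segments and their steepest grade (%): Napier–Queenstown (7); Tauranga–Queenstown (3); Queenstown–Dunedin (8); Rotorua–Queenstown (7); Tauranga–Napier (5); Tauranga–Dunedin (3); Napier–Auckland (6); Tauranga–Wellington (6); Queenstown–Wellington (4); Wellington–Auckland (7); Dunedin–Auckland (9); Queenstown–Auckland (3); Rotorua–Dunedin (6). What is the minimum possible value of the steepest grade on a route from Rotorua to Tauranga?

6

Checking several routes:
Rotorua→Queenstown→Napier→Tauranga: max(7, 7, 5) = 7
Rotorua→Dunedin→Tauranga: max(6, 3) = 6
Rotorua→Queenstown→Wellington→Tauranga: max(7, 4, 6) = 7
Rotorua→Queenstown→Napier→Auckland→Wellington→Tauranga: max(7, 7, 6, 7, 6) = 7
Rotorua→Queenstown→Wellington→Auckland→Napier→Tauranga: max(7, 4, 7, 6, 5) = 7
Smallest bottleneck: 6%.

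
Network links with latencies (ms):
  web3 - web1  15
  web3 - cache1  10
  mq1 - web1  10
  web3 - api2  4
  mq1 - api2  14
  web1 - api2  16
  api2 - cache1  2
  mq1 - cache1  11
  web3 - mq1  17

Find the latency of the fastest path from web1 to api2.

16

Checking several routes:
web1 - web3 - api2: 15 + 4 = 19
web1 - mq1 - cache1 - api2: 10 + 11 + 2 = 23
web1 - api2: 16
Shortest: 16 ms.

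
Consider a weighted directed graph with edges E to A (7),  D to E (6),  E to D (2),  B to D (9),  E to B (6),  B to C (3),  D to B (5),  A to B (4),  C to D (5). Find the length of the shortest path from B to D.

8

Routes from B to D:
B-D: 9
B-C-D: 3 + 5 = 8
Shortest: 8.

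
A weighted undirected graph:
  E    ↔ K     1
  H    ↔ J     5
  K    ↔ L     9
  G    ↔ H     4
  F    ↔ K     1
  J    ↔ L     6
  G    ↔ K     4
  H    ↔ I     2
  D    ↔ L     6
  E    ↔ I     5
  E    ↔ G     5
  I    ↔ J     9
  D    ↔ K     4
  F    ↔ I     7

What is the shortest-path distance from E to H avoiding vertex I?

Some routes from E to H avoiding I:
E-K-L-J-H: 1 + 9 + 6 + 5 = 21
E-K-G-H: 1 + 4 + 4 = 9
E-K-D-L-J-H: 1 + 4 + 6 + 6 + 5 = 22
E-G-H: 5 + 4 = 9
Best route has total 9.

9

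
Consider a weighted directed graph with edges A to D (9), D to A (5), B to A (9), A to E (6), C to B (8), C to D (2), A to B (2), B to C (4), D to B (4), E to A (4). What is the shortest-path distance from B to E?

15

Routes from B to E:
B → C → D → A → E: 4 + 2 + 5 + 6 = 17
B → A → E: 9 + 6 = 15
Best route has total 15.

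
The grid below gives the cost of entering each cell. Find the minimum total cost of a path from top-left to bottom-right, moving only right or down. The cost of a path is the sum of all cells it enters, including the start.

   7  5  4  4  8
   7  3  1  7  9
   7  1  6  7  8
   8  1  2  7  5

31

One optimal route is (0,0) → (0,1) → (1,1) → (2,1) → (3,1) → (3,2) → (3,3) → (3,4).
Its cost is 7 + 5 + 3 + 1 + 1 + 2 + 7 + 5 = 31.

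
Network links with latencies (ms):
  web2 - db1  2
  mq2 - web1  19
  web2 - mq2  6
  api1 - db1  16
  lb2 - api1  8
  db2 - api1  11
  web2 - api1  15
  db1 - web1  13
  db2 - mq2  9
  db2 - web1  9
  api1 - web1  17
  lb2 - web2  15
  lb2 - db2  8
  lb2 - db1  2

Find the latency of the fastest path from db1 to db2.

10

Some routes from db1 to db2:
db1-lb2-api1-db2: 2 + 8 + 11 = 21
db1-web1-db2: 13 + 9 = 22
db1-lb2-db2: 2 + 8 = 10
db1-web2-mq2-db2: 2 + 6 + 9 = 17
Best route has total 10 ms.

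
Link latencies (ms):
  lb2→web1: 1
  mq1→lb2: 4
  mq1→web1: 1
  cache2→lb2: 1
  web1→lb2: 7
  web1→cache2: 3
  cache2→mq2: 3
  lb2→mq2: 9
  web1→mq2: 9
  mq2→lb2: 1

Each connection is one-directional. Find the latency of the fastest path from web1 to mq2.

Some routes from web1 to mq2:
web1→mq2: 9
web1→cache2→lb2→mq2: 3 + 1 + 9 = 13
web1→cache2→mq2: 3 + 3 = 6
Best route has total 6 ms.

6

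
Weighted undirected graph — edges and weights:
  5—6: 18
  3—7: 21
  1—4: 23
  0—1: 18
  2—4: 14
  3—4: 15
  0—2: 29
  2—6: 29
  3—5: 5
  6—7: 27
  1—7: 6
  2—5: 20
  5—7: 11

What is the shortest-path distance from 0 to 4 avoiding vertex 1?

A few of the 0→4 routes:
0 - 2 - 5 - 3 - 4: 29 + 20 + 5 + 15 = 69
0 - 2 - 5 - 7 - 3 - 4: 29 + 20 + 11 + 21 + 15 = 96
0 - 2 - 4: 29 + 14 = 43
Best route has total 43.

43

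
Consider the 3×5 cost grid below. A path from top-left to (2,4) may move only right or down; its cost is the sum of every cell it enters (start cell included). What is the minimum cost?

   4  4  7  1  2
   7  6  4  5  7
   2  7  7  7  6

31

Cheapest: (0,0) → (0,1) → (0,2) → (0,3) → (0,4) → (1,4) → (2,4)
  4 + 4 + 7 + 1 + 2 + 7 + 6 = 31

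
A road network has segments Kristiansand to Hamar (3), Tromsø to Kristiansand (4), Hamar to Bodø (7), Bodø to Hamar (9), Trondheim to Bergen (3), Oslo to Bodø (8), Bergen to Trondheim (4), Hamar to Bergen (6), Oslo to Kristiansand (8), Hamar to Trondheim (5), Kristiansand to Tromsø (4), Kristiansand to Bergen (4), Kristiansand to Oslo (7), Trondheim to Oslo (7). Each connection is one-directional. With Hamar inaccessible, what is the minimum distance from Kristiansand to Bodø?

Paths from Kristiansand to Bodø avoiding Hamar:
Kristiansand→Bergen→Trondheim→Oslo→Bodø: 4 + 4 + 7 + 8 = 23
Kristiansand→Oslo→Bodø: 7 + 8 = 15
Best route has total 15.

15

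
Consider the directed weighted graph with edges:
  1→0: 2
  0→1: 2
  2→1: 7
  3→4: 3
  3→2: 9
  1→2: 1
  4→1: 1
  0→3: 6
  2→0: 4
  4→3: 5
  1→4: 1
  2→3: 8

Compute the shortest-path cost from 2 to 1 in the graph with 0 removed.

7

Candidate routes:
2 -> 1: 7
2 -> 3 -> 4 -> 1: 8 + 3 + 1 = 12
The minimum is 7.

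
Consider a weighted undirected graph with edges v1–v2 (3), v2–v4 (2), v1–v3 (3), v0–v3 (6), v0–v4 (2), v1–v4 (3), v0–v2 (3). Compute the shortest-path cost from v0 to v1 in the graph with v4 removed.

Candidate routes:
v0-v3-v1: 6 + 3 = 9
v0-v2-v1: 3 + 3 = 6
The minimum is 6.

6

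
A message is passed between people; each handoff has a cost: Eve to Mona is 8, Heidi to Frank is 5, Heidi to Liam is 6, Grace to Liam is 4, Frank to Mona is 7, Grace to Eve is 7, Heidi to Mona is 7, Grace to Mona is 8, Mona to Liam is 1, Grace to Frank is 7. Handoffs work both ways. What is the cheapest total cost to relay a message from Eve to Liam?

9

Some routes from Eve to Liam:
Eve - Grace - Mona - Liam: 7 + 8 + 1 = 16
Eve - Grace - Liam: 7 + 4 = 11
Eve - Mona - Liam: 8 + 1 = 9
The minimum is 9.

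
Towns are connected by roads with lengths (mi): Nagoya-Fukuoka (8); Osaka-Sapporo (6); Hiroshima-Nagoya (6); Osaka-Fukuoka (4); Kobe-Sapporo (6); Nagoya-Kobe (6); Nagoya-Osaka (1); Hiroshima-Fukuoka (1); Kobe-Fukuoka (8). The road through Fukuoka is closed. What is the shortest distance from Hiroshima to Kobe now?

12

Routes from Hiroshima to Kobe avoiding Fukuoka:
Hiroshima→Nagoya→Osaka→Sapporo→Kobe: 6 + 1 + 6 + 6 = 19
Hiroshima→Nagoya→Kobe: 6 + 6 = 12
Best route has total 12 mi.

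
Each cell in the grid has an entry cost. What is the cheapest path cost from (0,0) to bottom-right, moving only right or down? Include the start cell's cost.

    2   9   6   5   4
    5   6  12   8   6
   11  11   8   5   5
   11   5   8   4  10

47

Best path: [0,0] -> [0,1] -> [0,2] -> [0,3] -> [0,4] -> [1,4] -> [2,4] -> [3,4]
Cost: 2 + 9 + 6 + 5 + 4 + 6 + 5 + 10 = 47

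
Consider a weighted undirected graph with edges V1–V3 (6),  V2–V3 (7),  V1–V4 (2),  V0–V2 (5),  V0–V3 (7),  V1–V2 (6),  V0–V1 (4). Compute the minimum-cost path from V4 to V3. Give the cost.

8

Routes from V4 to V3:
V4 - V1 - V3: 2 + 6 = 8
V4 - V1 - V0 - V3: 2 + 4 + 7 = 13
V4 - V1 - V2 - V0 - V3: 2 + 6 + 5 + 7 = 20
V4 - V1 - V2 - V3: 2 + 6 + 7 = 15
V4 - V1 - V0 - V2 - V3: 2 + 4 + 5 + 7 = 18
The minimum is 8.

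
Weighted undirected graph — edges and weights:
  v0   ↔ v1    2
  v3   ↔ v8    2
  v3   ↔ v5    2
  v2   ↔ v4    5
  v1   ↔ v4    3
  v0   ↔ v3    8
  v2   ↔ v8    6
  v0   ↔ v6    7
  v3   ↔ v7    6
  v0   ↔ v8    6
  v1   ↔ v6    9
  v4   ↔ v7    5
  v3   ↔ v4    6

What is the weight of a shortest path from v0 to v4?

5

Comparing a few candidate routes:
v0→v1→v4: 2 + 3 = 5
v0→v8→v3→v4: 6 + 2 + 6 = 14
v0→v8→v2→v4: 6 + 6 + 5 = 17
v0→v8→v3→v7→v4: 6 + 2 + 6 + 5 = 19
v0→v3→v4: 8 + 6 = 14
v0→v6→v1→v4: 7 + 9 + 3 = 19
The minimum is 5.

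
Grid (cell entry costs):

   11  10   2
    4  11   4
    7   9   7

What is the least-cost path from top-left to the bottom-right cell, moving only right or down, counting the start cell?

34

One optimal route is [0,0] -> [0,1] -> [0,2] -> [1,2] -> [2,2].
Its cost is 11 + 10 + 2 + 4 + 7 = 34.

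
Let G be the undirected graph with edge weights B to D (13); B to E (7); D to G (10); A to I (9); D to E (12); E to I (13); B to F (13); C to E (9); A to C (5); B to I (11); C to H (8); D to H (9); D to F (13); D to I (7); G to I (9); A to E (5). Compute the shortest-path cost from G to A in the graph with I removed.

27

Some routes from G to A avoiding I:
G - D - B - E - A: 10 + 13 + 7 + 5 = 35
G - D - E - A: 10 + 12 + 5 = 27
G - D - H - C - A: 10 + 9 + 8 + 5 = 32
Best route has total 27.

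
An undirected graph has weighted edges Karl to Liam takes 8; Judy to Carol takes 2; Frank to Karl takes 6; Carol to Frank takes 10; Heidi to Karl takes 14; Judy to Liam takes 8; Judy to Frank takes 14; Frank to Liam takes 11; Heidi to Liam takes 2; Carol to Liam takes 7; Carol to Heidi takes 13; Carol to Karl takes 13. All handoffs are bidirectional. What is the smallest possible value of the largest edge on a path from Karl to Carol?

Checking several routes:
Karl→Liam→Judy→Carol: max(8, 8, 2) = 8
Karl→Liam→Frank→Carol: max(8, 11, 10) = 11
Karl→Frank→Liam→Judy→Carol: max(6, 11, 8, 2) = 11
Karl→Frank→Carol: max(6, 10) = 10
Karl→Frank→Liam→Carol: max(6, 11, 7) = 11
Karl→Liam→Carol: max(8, 7) = 8
Smallest bottleneck: 8.

8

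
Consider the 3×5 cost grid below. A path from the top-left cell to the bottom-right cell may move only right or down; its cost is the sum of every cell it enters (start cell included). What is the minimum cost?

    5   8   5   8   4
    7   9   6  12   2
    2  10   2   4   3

33

Best path: r0c0 -> r0c1 -> r0c2 -> r1c2 -> r2c2 -> r2c3 -> r2c4
Cost: 5 + 8 + 5 + 6 + 2 + 4 + 3 = 33
For comparison, the top-then-right route costs 35.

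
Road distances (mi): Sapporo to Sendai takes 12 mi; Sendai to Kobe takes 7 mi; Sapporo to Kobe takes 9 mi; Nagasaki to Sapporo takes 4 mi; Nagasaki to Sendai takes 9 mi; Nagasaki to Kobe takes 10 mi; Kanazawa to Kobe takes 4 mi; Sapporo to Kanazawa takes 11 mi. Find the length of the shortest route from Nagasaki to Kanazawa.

A few of the Nagasaki→Kanazawa routes:
Nagasaki -> Sendai -> Kobe -> Kanazawa: 9 + 7 + 4 = 20
Nagasaki -> Kobe -> Sapporo -> Kanazawa: 10 + 9 + 11 = 30
Nagasaki -> Sapporo -> Kanazawa: 4 + 11 = 15
Nagasaki -> Kobe -> Kanazawa: 10 + 4 = 14
Nagasaki -> Sapporo -> Kobe -> Kanazawa: 4 + 9 + 4 = 17
Nagasaki -> Sapporo -> Sendai -> Kobe -> Kanazawa: 4 + 12 + 7 + 4 = 27
Shortest: 14 mi.

14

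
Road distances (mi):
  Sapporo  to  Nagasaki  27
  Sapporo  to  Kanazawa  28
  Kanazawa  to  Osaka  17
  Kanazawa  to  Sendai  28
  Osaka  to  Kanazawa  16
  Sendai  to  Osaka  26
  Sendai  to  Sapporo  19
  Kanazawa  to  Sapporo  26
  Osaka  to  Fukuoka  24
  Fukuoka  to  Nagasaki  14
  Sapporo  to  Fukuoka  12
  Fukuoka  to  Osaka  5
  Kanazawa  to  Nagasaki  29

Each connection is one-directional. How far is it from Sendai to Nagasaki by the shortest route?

Some routes from Sendai to Nagasaki:
Sendai→Osaka→Fukuoka→Nagasaki: 26 + 24 + 14 = 64
Sendai→Osaka→Kanazawa→Nagasaki: 26 + 16 + 29 = 71
Sendai→Sapporo→Fukuoka→Nagasaki: 19 + 12 + 14 = 45
Sendai→Sapporo→Nagasaki: 19 + 27 = 46
Best route has total 45 mi.

45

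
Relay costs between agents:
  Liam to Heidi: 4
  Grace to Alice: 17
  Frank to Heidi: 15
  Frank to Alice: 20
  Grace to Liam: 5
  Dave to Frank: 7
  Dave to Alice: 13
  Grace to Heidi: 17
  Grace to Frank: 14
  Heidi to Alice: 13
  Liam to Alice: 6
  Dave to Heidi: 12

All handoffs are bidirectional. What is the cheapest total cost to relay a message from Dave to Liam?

Checking several routes:
Dave → Frank → Heidi → Liam: 7 + 15 + 4 = 26
Dave → Alice → Liam: 13 + 6 = 19
Dave → Heidi → Liam: 12 + 4 = 16
Dave → Frank → Grace → Liam: 7 + 14 + 5 = 26
The minimum is 16.

16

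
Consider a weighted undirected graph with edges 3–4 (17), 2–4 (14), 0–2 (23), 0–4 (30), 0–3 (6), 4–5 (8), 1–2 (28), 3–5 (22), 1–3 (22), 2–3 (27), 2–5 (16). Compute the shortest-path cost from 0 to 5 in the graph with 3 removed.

Paths from 0 to 5 avoiding 3:
0 -> 4 -> 5: 30 + 8 = 38
0 -> 2 -> 5: 23 + 16 = 39
0 -> 4 -> 2 -> 5: 30 + 14 + 16 = 60
0 -> 2 -> 4 -> 5: 23 + 14 + 8 = 45
The minimum is 38.

38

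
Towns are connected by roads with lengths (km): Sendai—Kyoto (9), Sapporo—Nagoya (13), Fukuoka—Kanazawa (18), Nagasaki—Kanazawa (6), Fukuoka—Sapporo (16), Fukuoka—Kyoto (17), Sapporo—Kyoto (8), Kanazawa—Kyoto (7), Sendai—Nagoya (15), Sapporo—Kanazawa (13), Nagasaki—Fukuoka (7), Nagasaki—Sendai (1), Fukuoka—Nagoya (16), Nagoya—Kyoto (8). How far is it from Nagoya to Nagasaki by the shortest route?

Comparing a few candidate routes:
Nagoya-Kyoto-Kanazawa-Nagasaki: 8 + 7 + 6 = 21
Nagoya-Fukuoka-Nagasaki: 16 + 7 = 23
Nagoya-Kyoto-Sendai-Nagasaki: 8 + 9 + 1 = 18
Nagoya-Sapporo-Kanazawa-Nagasaki: 13 + 13 + 6 = 32
Nagoya-Sapporo-Kyoto-Sendai-Nagasaki: 13 + 8 + 9 + 1 = 31
Nagoya-Sendai-Nagasaki: 15 + 1 = 16
Shortest: 16 km.

16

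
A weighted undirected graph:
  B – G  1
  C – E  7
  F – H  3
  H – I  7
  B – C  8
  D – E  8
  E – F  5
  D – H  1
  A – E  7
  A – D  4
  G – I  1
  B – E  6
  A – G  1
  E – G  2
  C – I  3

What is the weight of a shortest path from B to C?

5

Some routes from B to C:
B→E→G→I→C: 6 + 2 + 1 + 3 = 12
B→E→C: 6 + 7 = 13
B→G→A→E→C: 1 + 1 + 7 + 7 = 16
B→G→E→C: 1 + 2 + 7 = 10
B→C: 8
B→G→I→C: 1 + 1 + 3 = 5
The minimum is 5.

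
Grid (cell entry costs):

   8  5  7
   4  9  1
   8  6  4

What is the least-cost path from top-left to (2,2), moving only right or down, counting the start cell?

Cheapest: [0,0] -> [0,1] -> [0,2] -> [1,2] -> [2,2]
  8 + 5 + 7 + 1 + 4 = 25

25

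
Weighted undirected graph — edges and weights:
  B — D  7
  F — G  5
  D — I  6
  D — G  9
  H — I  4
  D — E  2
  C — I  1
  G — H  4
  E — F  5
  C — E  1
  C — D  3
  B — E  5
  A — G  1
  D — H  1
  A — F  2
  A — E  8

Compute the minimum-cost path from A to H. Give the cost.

5

Checking several routes:
A - E - D - H: 8 + 2 + 1 = 11
A - G - D - H: 1 + 9 + 1 = 11
A - G - H: 1 + 4 = 5
A - F - G - H: 2 + 5 + 4 = 11
A - F - E - D - H: 2 + 5 + 2 + 1 = 10
Best route has total 5.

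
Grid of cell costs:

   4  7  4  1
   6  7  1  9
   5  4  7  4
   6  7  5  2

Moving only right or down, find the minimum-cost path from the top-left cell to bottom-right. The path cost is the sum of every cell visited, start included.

29

Path [0,0] → [0,1] → [0,2] → [1,2] → [2,2] → [2,3] → [3,3]: 4 + 7 + 4 + 1 + 7 + 4 + 2 = 29.
For comparison, the top-then-right route costs 31.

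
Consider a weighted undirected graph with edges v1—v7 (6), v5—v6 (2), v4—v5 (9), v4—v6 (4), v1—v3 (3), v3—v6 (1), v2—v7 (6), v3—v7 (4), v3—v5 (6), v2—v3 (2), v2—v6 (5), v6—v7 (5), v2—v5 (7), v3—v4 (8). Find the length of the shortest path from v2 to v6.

3

A few of the v2→v6 routes:
v2 -> v3 -> v6: 2 + 1 = 3
v2 -> v3 -> v5 -> v6: 2 + 6 + 2 = 10
v2 -> v6: 5
v2 -> v5 -> v6: 7 + 2 = 9
v2 -> v3 -> v7 -> v6: 2 + 4 + 5 = 11
Shortest: 3.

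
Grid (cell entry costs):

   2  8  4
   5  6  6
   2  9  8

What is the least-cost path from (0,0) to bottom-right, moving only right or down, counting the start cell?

One optimal route is [0,0] [1,0] [2,0] [2,1] [2,2].
Its cost is 2 + 5 + 2 + 9 + 8 = 26.

26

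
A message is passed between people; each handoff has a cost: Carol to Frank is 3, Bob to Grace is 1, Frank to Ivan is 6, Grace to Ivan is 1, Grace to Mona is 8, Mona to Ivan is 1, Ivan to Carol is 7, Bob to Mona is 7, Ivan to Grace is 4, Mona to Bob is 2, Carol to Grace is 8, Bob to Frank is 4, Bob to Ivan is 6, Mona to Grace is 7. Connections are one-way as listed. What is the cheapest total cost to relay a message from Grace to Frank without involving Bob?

11

Routes from Grace to Frank avoiding Bob:
Grace-Ivan-Carol-Frank: 1 + 7 + 3 = 11
Grace-Mona-Ivan-Carol-Frank: 8 + 1 + 7 + 3 = 19
The minimum is 11.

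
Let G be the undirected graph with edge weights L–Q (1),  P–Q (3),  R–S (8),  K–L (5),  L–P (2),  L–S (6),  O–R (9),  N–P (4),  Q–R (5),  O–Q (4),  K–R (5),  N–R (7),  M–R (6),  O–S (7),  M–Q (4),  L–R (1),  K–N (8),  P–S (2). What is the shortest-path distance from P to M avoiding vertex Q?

Some routes from P to M avoiding Q:
P - S - R - M: 2 + 8 + 6 = 16
P - L - R - M: 2 + 1 + 6 = 9
P - S - L - R - M: 2 + 6 + 1 + 6 = 15
The minimum is 9.

9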